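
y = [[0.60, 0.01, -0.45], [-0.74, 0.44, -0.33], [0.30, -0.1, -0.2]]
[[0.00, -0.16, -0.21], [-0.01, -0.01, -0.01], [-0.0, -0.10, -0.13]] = y @ [[0.01,0.01,0.01], [0.01,0.28,0.37], [0.01,0.37,0.49]]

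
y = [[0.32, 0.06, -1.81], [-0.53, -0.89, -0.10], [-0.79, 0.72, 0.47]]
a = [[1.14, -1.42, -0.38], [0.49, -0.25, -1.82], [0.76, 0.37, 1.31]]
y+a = [[1.46, -1.36, -2.19], [-0.04, -1.14, -1.92], [-0.03, 1.09, 1.78]]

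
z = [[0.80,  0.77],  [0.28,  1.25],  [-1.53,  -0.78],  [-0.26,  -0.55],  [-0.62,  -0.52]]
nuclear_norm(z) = 3.35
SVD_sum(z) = [[0.80, 0.77], [0.77, 0.74], [-1.18, -1.14], [-0.41, -0.4], [-0.58, -0.56]] + [[0.00, -0.0], [-0.49, 0.51], [-0.35, 0.36], [0.15, -0.15], [-0.04, 0.04]]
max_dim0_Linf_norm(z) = 1.53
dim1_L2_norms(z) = [1.11, 1.28, 1.72, 0.61, 0.81]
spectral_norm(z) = 2.46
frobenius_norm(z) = 2.62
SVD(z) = [[-0.45, 0.00], [-0.44, -0.79], [0.67, -0.56], [0.23, 0.24], [0.33, -0.06]] @ diag([2.459725875707795, 0.8931677425733202]) @ [[-0.72,-0.7], [0.7,-0.72]]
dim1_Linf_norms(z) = [0.8, 1.25, 1.53, 0.55, 0.62]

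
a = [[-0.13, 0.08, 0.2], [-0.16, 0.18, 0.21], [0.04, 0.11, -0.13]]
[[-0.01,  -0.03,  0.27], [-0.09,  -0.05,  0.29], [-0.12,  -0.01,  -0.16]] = a @ [[-0.74, 0.07, -0.01], [-0.96, -0.16, 0.09], [-0.15, -0.06, 1.29]]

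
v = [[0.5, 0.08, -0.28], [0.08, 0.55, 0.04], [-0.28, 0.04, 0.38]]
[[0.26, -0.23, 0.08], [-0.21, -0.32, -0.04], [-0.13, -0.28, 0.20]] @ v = [[0.09,  -0.10,  -0.05],[-0.12,  -0.19,  0.03],[-0.14,  -0.16,  0.10]]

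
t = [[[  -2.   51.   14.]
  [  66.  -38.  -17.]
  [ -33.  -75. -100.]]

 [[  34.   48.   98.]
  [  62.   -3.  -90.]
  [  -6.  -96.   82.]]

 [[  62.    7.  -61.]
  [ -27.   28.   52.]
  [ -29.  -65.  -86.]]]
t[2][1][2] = 52.0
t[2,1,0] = -27.0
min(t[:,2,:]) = -100.0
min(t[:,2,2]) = -100.0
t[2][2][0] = -29.0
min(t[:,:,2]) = -100.0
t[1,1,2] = -90.0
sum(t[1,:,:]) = 129.0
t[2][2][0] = -29.0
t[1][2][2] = 82.0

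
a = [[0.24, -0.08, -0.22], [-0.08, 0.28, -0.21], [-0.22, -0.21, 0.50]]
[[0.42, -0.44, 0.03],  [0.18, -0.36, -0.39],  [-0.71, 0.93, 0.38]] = a @ [[-0.02, 0.55, 0.34],[-0.65, 0.66, -0.88],[-1.70, 2.38, 0.54]]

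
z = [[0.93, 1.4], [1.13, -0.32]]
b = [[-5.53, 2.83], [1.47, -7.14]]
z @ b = [[-3.08, -7.36], [-6.72, 5.48]]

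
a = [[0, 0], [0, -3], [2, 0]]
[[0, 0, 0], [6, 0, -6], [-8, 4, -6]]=a@[[-4, 2, -3], [-2, 0, 2]]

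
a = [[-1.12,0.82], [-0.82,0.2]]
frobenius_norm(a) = 1.62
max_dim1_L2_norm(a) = 1.39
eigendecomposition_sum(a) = [[-0.56-0.07j, (0.41+0.39j)], [-0.41-0.39j, (0.1+0.56j)]] + [[(-0.56+0.07j), (0.41-0.39j)],[-0.41+0.39j, 0.10-0.56j]]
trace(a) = -0.92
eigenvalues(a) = [(-0.46+0.49j), (-0.46-0.49j)]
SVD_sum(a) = [[-1.19, 0.70], [-0.70, 0.41]] + [[0.07, 0.12],[-0.12, -0.21]]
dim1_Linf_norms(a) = [1.12, 0.82]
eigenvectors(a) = [[0.71+0.00j, 0.71-0.00j], [0.57+0.42j, 0.57-0.42j]]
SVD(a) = [[-0.86, -0.51], [-0.51, 0.86]] @ diag([1.6002127418834529, 0.2802127418834526]) @ [[0.86, -0.51], [-0.51, -0.86]]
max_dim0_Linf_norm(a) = 1.12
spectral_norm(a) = 1.60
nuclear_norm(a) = 1.88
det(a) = 0.45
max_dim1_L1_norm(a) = 1.94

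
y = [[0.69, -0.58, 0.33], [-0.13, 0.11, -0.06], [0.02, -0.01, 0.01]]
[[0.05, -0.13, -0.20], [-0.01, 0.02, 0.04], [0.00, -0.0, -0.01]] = y @ [[0.17, 0.11, -0.09],[0.01, 0.28, 0.1],[-0.20, -0.12, -0.23]]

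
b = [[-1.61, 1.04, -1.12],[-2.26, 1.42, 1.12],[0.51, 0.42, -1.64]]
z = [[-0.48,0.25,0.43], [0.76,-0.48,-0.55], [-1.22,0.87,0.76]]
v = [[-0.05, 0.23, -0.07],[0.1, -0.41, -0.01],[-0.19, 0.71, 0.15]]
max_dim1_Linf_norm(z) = 1.22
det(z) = 0.00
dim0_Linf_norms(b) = [2.26, 1.42, 1.64]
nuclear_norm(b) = 6.02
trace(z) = -0.20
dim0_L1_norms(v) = [0.34, 1.35, 0.23]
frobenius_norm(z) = 2.10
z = v @ b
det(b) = 3.12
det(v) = 0.00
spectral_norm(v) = 0.89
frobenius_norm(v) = 0.90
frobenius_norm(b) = 4.05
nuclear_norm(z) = 2.26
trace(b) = -1.83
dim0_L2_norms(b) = [2.82, 1.81, 2.28]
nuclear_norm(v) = 1.01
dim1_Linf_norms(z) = [0.48, 0.76, 1.22]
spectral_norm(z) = 2.09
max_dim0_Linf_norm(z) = 1.22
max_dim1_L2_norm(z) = 1.68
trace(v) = -0.31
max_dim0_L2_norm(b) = 2.82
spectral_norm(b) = 3.33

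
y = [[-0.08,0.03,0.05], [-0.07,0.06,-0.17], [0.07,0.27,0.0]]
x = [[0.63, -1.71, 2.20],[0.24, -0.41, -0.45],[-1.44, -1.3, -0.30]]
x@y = [[0.22, 0.51, 0.32], [-0.02, -0.14, 0.08], [0.19, -0.20, 0.15]]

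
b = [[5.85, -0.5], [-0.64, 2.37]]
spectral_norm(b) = 5.94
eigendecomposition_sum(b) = [[5.79, -0.81], [-1.04, 0.15]] + [[0.06, 0.31], [0.40, 2.22]]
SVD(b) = [[-0.99, 0.17], [0.17, 0.99]] @ diag([5.941579406193134, 2.2796127214730237]) @ [[-0.99, 0.15], [0.15, 0.99]]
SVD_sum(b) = [[5.79, -0.87],[-0.98, 0.15]] + [[0.06, 0.37], [0.34, 2.22]]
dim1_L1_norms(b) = [6.35, 3.01]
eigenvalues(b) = [5.94, 2.28]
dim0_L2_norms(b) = [5.88, 2.42]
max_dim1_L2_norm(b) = 5.87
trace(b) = 8.22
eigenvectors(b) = [[0.98,0.14], [-0.18,0.99]]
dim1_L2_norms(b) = [5.87, 2.45]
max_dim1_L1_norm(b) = 6.35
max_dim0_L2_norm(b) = 5.88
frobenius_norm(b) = 6.36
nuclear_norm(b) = 8.22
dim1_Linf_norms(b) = [5.85, 2.37]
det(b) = 13.54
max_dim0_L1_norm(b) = 6.49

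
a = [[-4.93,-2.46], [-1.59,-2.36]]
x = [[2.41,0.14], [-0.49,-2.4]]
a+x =[[-2.52,-2.32], [-2.08,-4.76]]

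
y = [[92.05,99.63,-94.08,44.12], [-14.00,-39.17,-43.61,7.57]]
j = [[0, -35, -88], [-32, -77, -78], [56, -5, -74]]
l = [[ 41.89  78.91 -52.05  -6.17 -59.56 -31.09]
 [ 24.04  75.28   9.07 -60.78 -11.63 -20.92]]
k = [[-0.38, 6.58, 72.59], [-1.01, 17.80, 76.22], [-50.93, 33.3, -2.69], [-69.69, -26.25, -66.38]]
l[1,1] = 75.28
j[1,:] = [-32, -77, -78]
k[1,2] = 76.22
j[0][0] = 0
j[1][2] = -78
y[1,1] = -39.17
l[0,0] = 41.89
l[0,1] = 78.91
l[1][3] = -60.78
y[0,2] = -94.08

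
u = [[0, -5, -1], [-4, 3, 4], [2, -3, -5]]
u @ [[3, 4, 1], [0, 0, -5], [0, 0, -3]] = [[0, 0, 28], [-12, -16, -31], [6, 8, 32]]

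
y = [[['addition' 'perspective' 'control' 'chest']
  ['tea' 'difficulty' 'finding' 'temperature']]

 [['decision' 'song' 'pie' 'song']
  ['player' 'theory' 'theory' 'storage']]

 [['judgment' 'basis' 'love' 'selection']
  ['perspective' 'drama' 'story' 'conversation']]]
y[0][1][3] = 'temperature'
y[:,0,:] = [['addition', 'perspective', 'control', 'chest'], ['decision', 'song', 'pie', 'song'], ['judgment', 'basis', 'love', 'selection']]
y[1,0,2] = 'pie'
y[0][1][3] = 'temperature'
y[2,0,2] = 'love'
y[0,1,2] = 'finding'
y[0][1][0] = 'tea'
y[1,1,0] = 'player'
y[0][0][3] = 'chest'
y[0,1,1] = 'difficulty'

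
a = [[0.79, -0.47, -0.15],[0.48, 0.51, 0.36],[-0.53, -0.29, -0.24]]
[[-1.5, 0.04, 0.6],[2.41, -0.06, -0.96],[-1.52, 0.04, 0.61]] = a@[[0.67, -0.02, -0.27], [4.5, -0.12, -1.80], [-0.57, 0.02, 0.23]]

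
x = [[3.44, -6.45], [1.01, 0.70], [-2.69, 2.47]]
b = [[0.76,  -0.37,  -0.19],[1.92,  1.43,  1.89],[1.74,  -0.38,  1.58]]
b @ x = [[2.75, -5.63], [2.96, -6.71], [1.35, -7.59]]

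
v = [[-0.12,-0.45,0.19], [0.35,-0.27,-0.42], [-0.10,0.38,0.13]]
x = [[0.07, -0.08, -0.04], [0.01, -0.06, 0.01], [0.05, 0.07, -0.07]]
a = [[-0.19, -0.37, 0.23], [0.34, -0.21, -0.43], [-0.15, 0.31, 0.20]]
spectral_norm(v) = 0.71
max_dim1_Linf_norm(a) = 0.43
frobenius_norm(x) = 0.17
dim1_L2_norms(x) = [0.11, 0.06, 0.11]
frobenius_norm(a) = 0.85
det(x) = 0.00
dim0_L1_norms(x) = [0.13, 0.21, 0.12]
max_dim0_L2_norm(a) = 0.53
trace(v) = -0.26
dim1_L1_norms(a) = [0.79, 0.98, 0.66]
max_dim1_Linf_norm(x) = 0.08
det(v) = 0.01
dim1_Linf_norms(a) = [0.37, 0.43, 0.31]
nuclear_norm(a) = 1.19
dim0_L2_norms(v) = [0.38, 0.65, 0.48]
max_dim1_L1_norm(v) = 1.04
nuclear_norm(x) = 0.24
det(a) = 0.00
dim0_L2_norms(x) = [0.09, 0.12, 0.08]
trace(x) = -0.06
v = a + x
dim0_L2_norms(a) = [0.42, 0.53, 0.53]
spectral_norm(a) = 0.70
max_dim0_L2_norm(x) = 0.12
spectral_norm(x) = 0.13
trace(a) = -0.20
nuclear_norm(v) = 1.27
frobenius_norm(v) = 0.89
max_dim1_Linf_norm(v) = 0.45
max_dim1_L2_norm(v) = 0.61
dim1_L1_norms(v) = [0.76, 1.04, 0.61]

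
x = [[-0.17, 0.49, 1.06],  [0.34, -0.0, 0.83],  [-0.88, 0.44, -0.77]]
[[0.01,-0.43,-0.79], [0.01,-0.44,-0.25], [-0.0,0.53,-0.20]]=x @ [[-0.17, -0.1, 0.56], [-0.21, 0.14, -0.27], [0.08, -0.49, -0.53]]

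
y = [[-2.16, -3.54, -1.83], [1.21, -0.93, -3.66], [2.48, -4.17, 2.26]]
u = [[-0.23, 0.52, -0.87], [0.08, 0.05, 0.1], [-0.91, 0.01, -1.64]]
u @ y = [[-1.03, 3.96, -3.45],[0.14, -0.75, -0.10],[-2.09, 10.05, -2.08]]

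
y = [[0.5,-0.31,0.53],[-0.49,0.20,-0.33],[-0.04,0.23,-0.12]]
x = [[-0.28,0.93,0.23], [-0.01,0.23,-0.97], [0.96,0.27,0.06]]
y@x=[[0.37, 0.54, 0.45], [-0.18, -0.5, -0.33], [-0.11, -0.02, -0.24]]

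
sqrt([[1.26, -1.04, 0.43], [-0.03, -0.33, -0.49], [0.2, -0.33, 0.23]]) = [[1.10-0.02j, (-0.64+0.31j), (0.24+0.22j)], [(-0.01-0.04j), 0.11+0.59j, (-0.32+0.42j)], [0.12-0.01j, (-0.21+0.19j), (0.48+0.13j)]]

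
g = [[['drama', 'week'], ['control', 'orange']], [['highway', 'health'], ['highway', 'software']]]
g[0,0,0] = 'drama'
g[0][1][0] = 'control'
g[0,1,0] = 'control'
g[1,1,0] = 'highway'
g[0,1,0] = 'control'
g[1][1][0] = 'highway'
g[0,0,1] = 'week'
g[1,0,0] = 'highway'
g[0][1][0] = 'control'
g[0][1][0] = 'control'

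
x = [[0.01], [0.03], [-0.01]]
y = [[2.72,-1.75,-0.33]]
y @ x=[[-0.02]]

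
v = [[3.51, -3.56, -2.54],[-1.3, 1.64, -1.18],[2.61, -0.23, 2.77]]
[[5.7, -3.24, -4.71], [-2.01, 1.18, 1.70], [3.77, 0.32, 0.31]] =v@ [[1.5, 0.05, 0.01],  [-0.08, 0.86, 1.19],  [-0.06, 0.14, 0.2]]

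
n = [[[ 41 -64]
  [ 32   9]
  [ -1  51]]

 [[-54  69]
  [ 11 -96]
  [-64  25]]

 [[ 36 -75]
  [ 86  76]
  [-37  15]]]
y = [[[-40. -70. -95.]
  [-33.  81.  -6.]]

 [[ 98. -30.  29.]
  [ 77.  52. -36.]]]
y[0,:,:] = [[-40.0, -70.0, -95.0], [-33.0, 81.0, -6.0]]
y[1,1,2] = -36.0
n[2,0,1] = -75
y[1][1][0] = 77.0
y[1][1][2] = -36.0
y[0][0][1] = -70.0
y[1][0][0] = 98.0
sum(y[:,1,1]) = 133.0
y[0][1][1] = 81.0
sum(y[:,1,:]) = 135.0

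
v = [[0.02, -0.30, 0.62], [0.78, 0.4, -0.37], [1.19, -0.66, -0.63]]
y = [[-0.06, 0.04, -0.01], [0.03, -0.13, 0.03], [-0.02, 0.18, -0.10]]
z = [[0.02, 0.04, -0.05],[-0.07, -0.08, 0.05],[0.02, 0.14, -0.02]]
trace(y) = -0.29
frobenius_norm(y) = 0.26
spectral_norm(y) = 0.25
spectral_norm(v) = 1.65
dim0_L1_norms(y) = [0.11, 0.35, 0.14]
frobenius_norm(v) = 1.90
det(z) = 0.00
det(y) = -0.00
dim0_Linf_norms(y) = [0.06, 0.18, 0.1]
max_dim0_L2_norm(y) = 0.23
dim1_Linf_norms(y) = [0.06, 0.13, 0.18]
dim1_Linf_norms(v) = [0.62, 0.78, 1.19]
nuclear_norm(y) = 0.33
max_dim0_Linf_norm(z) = 0.14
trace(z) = -0.08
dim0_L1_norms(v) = [1.99, 1.36, 1.62]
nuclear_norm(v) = 2.94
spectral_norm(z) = 0.19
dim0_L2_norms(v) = [1.42, 0.83, 0.96]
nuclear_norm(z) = 0.27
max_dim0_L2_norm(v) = 1.42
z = y @ v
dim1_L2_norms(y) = [0.07, 0.14, 0.21]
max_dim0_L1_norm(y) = 0.35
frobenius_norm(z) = 0.20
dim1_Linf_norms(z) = [0.05, 0.08, 0.14]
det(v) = -0.64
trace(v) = -0.21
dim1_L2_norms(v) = [0.69, 0.95, 1.5]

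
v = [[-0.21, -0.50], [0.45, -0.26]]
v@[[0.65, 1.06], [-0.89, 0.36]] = [[0.31, -0.4], [0.52, 0.38]]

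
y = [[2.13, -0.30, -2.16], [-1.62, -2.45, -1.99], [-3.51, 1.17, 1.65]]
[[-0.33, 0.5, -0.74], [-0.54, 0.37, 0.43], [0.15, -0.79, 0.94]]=y @ [[0.06, 0.13, -0.25], [0.01, -0.17, -0.10], [0.21, -0.08, 0.11]]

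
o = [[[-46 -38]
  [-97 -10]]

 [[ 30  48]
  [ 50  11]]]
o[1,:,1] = [48, 11]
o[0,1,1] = -10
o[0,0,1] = -38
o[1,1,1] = 11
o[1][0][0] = 30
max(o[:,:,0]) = 50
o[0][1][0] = -97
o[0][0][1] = -38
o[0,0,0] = -46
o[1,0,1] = 48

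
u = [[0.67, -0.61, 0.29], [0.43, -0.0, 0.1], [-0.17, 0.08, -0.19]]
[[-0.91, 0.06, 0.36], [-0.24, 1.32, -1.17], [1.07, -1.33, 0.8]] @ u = [[-0.65, 0.58, -0.33], [0.61, 0.05, 0.28], [0.01, -0.59, 0.03]]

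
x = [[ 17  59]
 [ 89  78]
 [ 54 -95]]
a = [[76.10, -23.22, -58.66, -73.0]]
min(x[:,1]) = -95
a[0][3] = -73.0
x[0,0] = 17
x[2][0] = 54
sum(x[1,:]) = 167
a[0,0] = 76.1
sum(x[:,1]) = 42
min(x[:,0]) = 17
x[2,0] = 54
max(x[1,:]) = 89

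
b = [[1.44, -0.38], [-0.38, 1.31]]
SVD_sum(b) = [[1.03, -0.87],[-0.87, 0.73]] + [[0.41, 0.49], [0.49, 0.58]]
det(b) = 1.74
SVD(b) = [[-0.76, 0.64], [0.64, 0.76]] @ diag([1.7605191305240246, 0.9894808694759752]) @ [[-0.76, 0.64], [0.64, 0.76]]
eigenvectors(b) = [[0.76, 0.64],  [-0.64, 0.76]]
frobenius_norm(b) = 2.02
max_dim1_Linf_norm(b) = 1.44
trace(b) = 2.75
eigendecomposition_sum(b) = [[1.03, -0.87], [-0.87, 0.73]] + [[0.41, 0.49], [0.49, 0.58]]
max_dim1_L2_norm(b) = 1.49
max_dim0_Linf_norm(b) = 1.44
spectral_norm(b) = 1.76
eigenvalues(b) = [1.76, 0.99]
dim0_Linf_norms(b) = [1.44, 1.31]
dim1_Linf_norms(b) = [1.44, 1.31]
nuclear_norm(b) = 2.75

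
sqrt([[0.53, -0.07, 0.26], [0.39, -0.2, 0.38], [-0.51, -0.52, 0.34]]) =[[0.72, 0.04, 0.16], [0.56, 0.05, 0.36], [-0.10, -0.64, 0.76]]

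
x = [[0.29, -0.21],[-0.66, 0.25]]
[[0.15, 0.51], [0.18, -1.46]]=x@[[-1.13, 2.69], [-2.26, 1.27]]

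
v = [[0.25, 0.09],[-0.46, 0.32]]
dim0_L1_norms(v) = [0.71, 0.41]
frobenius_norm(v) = 0.62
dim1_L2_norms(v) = [0.27, 0.56]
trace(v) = 0.57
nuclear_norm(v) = 0.79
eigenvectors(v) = [[(-0.07+0.4j), -0.07-0.40j],  [-0.91+0.00j, -0.91-0.00j]]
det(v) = 0.12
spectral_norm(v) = 0.58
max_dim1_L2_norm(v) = 0.56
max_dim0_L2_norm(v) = 0.52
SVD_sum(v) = [[0.16, -0.08],  [-0.49, 0.26]] + [[0.09,0.17], [0.03,0.06]]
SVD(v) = [[-0.3, 0.95], [0.95, 0.30]] @ diag([0.5843246308038844, 0.20776122312862969]) @ [[-0.88, 0.48], [0.48, 0.88]]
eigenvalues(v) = [(0.29+0.2j), (0.29-0.2j)]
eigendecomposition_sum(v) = [[(0.12+0.13j), 0.04-0.06j], [(-0.23+0.33j), 0.16+0.08j]] + [[(0.12-0.13j), 0.04+0.06j], [-0.23-0.33j, (0.16-0.08j)]]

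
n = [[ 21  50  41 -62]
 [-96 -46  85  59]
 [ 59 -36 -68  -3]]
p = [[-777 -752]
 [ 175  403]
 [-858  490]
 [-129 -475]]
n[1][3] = 59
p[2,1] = 490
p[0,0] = -777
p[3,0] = -129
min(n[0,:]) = -62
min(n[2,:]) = -68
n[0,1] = 50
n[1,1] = -46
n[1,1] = -46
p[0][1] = -752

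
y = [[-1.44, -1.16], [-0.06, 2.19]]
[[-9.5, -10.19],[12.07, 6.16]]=y@[[2.11, 4.71], [5.57, 2.94]]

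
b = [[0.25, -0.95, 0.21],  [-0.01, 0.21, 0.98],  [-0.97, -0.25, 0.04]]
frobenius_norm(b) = 1.74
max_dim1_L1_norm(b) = 1.41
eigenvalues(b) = [(1+0j), (-0.25+0.97j), (-0.25-0.97j)]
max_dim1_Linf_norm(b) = 0.98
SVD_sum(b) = [[-0.04, -0.76, 0.48], [-0.02, -0.29, 0.19], [-0.01, -0.23, 0.15]] + [[-0.02, -0.01, -0.02], [0.47, 0.24, 0.42], [-0.52, -0.27, -0.46]] + [[0.31, -0.18, -0.25], [-0.47, 0.26, 0.38], [-0.44, 0.25, 0.35]]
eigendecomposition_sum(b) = [[0.40-0.00j, -0.38+0.00j, (-0.3+0j)],[(-0.38+0j), 0.37-0.00j, (0.29+0j)],[(-0.3+0j), 0.29-0.00j, (0.23+0j)]] + [[-0.07+0.29j,(-0.28+0.13j),0.26+0.22j], [0.19+0.25j,(-0.08+0.31j),(0.34-0.06j)], [(-0.33+0.07j),-0.27-0.22j,(-0.1+0.37j)]] + [[(-0.07-0.29j),  -0.28-0.13j,  0.26-0.22j], [(0.19-0.25j),  -0.08-0.31j,  (0.34+0.06j)], [-0.33-0.07j,  -0.27+0.22j,  (-0.1-0.37j)]]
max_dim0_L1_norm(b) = 1.41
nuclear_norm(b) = 3.01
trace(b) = 0.50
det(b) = 1.01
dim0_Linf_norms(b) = [0.97, 0.95, 0.98]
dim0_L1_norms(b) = [1.23, 1.41, 1.23]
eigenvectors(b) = [[-0.63+0.00j, (-0.25+0.49j), -0.25-0.49j], [(0.61+0j), (0.24+0.51j), (0.24-0.51j)], [(0.48+0j), -0.62+0.00j, (-0.62-0j)]]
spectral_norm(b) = 1.01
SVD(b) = [[0.90, -0.03, -0.44], [0.35, 0.67, 0.66], [0.27, -0.74, 0.61]] @ diag([1.0057844811582612, 1.0041916655055096, 0.9993481257252042]) @ [[-0.04, -0.84, 0.54],[0.70, 0.36, 0.62],[-0.71, 0.4, 0.58]]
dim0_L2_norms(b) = [1.0, 1.0, 1.0]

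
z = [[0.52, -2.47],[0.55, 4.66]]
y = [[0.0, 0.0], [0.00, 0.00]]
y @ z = [[0.00, 0.0],[0.0, 0.0]]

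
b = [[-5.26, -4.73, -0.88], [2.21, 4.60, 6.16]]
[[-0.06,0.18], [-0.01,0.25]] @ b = [[0.71, 1.11, 1.16], [0.61, 1.2, 1.55]]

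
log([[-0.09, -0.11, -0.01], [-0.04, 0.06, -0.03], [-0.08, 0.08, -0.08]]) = [[(-2.37+2.71j),-0.13+2.71j,(0.46-0.54j)],[0.22+0.54j,-2.61-0.27j,(-0+0.69j)],[(0.75+0.55j),(0.98-3.46j),(-3.17+3.84j)]]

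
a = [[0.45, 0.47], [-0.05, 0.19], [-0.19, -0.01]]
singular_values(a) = [0.67, 0.21]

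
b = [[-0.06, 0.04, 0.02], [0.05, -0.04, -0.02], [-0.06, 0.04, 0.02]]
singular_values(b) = [0.13, 0.01, 0.0]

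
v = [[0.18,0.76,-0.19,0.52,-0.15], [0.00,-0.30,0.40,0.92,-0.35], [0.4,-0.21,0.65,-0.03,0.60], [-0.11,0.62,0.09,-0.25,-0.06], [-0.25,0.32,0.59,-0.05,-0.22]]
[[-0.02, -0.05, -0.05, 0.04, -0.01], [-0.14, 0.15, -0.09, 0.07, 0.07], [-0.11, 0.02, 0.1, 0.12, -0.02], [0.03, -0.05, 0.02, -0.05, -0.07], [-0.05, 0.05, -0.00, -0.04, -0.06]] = v@[[0.04, -0.03, 0.03, 0.15, 0.03], [0.01, -0.09, 0.01, -0.02, -0.08], [-0.12, 0.10, 0.04, 0.04, -0.05], [-0.13, 0.06, -0.07, 0.08, 0.06], [-0.08, -0.08, 0.11, 0.06, -0.02]]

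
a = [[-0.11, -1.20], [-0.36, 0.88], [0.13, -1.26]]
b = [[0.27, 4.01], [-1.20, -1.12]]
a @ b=[[1.41,0.9], [-1.15,-2.43], [1.55,1.93]]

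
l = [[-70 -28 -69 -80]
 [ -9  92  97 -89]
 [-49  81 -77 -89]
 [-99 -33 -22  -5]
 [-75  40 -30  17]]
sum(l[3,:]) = -159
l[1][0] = -9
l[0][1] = -28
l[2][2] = -77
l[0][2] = -69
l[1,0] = -9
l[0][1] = -28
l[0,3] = -80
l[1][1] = 92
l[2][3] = -89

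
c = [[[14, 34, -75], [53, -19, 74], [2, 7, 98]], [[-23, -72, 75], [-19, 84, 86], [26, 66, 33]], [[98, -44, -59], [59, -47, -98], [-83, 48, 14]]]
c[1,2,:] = [26, 66, 33]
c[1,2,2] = 33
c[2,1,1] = -47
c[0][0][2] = -75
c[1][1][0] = -19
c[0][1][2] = 74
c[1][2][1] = 66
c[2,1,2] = -98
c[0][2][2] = 98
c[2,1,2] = -98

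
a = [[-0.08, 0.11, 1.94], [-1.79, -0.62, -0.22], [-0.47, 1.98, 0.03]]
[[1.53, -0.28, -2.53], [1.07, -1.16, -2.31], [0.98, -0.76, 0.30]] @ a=[[1.57, -4.67, 2.95], [3.08, -3.74, 2.26], [1.14, 1.17, 2.08]]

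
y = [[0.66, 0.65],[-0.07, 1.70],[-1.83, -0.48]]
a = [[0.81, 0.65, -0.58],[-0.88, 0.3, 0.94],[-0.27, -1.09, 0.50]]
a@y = [[1.55, 1.91], [-2.32, -0.51], [-1.02, -2.27]]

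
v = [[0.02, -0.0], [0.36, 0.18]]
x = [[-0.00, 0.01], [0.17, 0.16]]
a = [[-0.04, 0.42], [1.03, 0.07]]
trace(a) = 0.03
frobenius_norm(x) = 0.23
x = v @ a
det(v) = 0.00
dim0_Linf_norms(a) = [1.03, 0.42]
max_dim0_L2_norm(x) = 0.17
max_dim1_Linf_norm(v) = 0.36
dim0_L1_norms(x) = [0.17, 0.17]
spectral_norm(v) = 0.40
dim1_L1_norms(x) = [0.01, 0.33]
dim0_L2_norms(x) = [0.17, 0.16]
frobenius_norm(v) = 0.40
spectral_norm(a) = 1.03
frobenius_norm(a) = 1.12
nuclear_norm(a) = 1.45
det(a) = -0.44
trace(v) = 0.20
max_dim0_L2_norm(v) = 0.36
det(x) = -0.00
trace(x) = 0.16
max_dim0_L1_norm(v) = 0.38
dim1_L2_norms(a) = [0.42, 1.03]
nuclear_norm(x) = 0.24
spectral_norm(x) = 0.23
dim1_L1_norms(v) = [0.02, 0.54]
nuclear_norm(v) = 0.41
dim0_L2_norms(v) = [0.36, 0.18]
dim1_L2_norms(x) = [0.01, 0.23]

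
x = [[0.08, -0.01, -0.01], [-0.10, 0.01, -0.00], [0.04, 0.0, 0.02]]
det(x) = 0.00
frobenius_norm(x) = 0.14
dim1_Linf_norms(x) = [0.08, 0.1, 0.04]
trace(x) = 0.11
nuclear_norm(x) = 0.16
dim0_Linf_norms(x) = [0.1, 0.01, 0.02]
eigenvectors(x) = [[-0.57, 0.1, 0.06], [0.74, 0.98, -0.50], [-0.34, -0.20, 0.87]]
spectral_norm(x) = 0.13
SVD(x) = [[-0.60, -0.45, 0.67], [0.75, -0.00, 0.67], [-0.3, 0.9, 0.33]] @ diag([0.13483398625033907, 0.02279903839733989, 1.1754195440170506e-19]) @ [[-1.00, 0.1, 0.00], [0.02, 0.19, 0.98], [-0.1, -0.98, 0.20]]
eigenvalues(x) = [0.09, 0.0, 0.02]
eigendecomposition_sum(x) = [[0.08, -0.01, -0.01], [-0.1, 0.01, 0.02], [0.05, -0.01, -0.01]] + [[0.0, 0.00, 0.00], [0.00, 0.0, 0.00], [-0.0, -0.0, -0.00]] + [[-0.0, 0.00, 0.0],[0.0, -0.00, -0.02],[-0.01, 0.01, 0.03]]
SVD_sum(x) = [[0.08, -0.01, -0.00], [-0.1, 0.01, 0.0], [0.04, -0.0, -0.00]] + [[-0.00, -0.0, -0.01], [-0.00, -0.0, -0.00], [0.00, 0.00, 0.02]] + [[-0.0, -0.00, 0.0],[-0.0, -0.0, 0.00],[-0.00, -0.00, 0.0]]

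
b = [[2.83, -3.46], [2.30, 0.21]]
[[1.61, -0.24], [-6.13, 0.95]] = b @ [[-2.44,  0.38], [-2.46,  0.38]]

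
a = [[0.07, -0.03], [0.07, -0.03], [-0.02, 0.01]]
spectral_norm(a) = 0.11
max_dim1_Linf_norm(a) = 0.07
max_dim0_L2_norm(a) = 0.1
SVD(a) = [[-0.69, -0.14], [-0.69, -0.14], [0.20, -0.98]] @ diag([0.10999248556872755, 0.001285736525600598]) @ [[-0.92, 0.4], [-0.40, -0.92]]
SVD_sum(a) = [[0.07, -0.03], [0.07, -0.03], [-0.02, 0.01]] + [[0.0,0.0], [0.0,0.00], [0.00,0.0]]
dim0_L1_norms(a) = [0.16, 0.07]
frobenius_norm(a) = 0.11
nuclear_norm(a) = 0.11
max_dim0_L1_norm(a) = 0.16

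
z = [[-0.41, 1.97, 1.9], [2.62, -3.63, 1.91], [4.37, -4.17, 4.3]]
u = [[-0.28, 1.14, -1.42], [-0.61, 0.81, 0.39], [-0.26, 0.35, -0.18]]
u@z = [[-3.10, 1.23, -4.46], [4.08, -5.77, 2.07], [0.24, -1.03, -0.60]]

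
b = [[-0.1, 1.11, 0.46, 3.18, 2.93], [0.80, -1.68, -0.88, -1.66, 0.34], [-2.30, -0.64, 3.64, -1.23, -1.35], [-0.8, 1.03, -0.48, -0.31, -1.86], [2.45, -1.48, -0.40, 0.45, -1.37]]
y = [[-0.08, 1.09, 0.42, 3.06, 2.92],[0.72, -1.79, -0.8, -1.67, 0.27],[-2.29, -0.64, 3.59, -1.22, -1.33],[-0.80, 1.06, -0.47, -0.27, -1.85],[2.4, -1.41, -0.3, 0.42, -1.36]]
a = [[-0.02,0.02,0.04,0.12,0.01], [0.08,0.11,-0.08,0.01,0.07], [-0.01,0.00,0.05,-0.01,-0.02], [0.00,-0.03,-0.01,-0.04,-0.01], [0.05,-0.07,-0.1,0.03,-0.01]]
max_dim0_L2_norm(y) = 3.95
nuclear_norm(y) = 15.39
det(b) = 40.52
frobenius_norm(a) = 0.27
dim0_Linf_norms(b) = [2.45, 1.68, 3.64, 3.18, 2.93]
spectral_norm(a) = 0.18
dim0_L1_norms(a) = [0.16, 0.23, 0.28, 0.21, 0.12]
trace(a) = 0.09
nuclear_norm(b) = 15.55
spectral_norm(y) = 5.37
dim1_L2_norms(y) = [4.39, 2.69, 4.67, 2.34, 3.14]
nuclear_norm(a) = 0.48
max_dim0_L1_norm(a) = 0.28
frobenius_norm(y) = 7.98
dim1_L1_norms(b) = [7.78, 5.36, 9.16, 4.48, 6.15]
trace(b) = 0.18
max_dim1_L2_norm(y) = 4.67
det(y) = 43.17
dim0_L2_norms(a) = [0.1, 0.14, 0.14, 0.13, 0.07]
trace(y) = 0.09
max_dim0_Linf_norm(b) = 3.64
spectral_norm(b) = 5.43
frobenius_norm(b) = 8.09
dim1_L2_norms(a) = [0.13, 0.17, 0.06, 0.05, 0.14]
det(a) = 0.00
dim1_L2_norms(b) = [4.49, 2.67, 4.72, 2.34, 3.23]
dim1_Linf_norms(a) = [0.12, 0.11, 0.05, 0.04, 0.1]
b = y + a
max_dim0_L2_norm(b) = 3.98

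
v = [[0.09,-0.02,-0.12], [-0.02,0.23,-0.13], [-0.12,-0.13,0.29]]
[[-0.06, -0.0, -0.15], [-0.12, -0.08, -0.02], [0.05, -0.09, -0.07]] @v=[[0.01, 0.02, -0.04], [-0.01, -0.01, 0.02], [0.01, -0.01, -0.01]]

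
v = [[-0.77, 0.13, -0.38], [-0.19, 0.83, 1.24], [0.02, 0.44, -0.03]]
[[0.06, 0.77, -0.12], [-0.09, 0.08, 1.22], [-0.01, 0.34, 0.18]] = v @ [[-0.05,-0.6,-0.10], [-0.03,0.76,0.45], [-0.06,-0.54,0.67]]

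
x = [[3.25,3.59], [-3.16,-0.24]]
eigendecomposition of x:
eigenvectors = [[0.73+0.00j, (0.73-0j)], [(-0.35+0.59j), (-0.35-0.59j)]]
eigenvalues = [(1.5+2.88j), (1.5-2.88j)]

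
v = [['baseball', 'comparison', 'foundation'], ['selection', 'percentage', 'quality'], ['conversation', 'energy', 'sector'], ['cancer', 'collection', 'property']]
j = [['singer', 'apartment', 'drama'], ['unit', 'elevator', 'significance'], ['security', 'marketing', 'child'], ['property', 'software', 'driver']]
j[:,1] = ['apartment', 'elevator', 'marketing', 'software']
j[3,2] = 'driver'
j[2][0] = 'security'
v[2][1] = 'energy'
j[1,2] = 'significance'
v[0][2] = 'foundation'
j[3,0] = 'property'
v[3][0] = 'cancer'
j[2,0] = 'security'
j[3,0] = 'property'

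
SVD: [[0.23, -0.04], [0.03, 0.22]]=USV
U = [[-0.95,0.31], [0.31,0.95]]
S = [0.23, 0.22]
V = [[-0.89, 0.45],[0.45, 0.89]]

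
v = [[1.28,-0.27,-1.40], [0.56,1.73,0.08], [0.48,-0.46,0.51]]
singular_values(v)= [1.93, 1.83, 0.78]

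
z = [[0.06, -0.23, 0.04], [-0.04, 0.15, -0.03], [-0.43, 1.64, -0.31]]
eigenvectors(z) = [[0.1,-0.82,-0.09], [-0.11,-0.11,-0.20], [-0.99,0.56,-0.98]]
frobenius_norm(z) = 1.75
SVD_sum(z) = [[0.06,  -0.23,  0.04], [-0.04,  0.15,  -0.03], [-0.43,  1.64,  -0.31]] + [[-0.00, -0.0, -0.0], [-0.0, -0.00, -0.00], [-0.0, -0.00, -0.0]] + [[0.00, 0.0, -0.0], [-0.00, -0.0, 0.00], [0.0, 0.0, -0.0]]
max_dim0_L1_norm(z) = 2.02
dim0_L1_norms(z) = [0.53, 2.02, 0.38]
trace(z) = -0.10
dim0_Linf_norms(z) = [0.43, 1.64, 0.31]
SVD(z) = [[-0.14, -0.89, 0.43], [0.09, -0.45, -0.89], [0.99, -0.08, 0.14]] @ diag([1.7474797509103044, 0.003783419329733559, 0.00045375834415236824]) @ [[-0.25, 0.95, -0.18], [0.10, 0.21, 0.97], [0.96, 0.23, -0.14]]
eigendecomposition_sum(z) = [[0.05, -0.19, 0.04], [-0.05, 0.21, -0.04], [-0.49, 1.93, -0.35]] + [[0.00, -0.01, 0.0],[0.0, -0.00, 0.00],[-0.00, 0.01, -0.0]] + [[0.01, -0.03, 0.0], [0.01, -0.06, 0.01], [0.07, -0.3, 0.04]]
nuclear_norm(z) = 1.75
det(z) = 0.00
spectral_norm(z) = 1.75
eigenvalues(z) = [-0.09, 0.0, -0.02]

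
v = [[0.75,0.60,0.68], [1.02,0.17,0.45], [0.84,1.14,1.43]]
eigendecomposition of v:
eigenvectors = [[-0.46, -0.36, 0.18],[-0.37, -0.54, -0.86],[-0.81, 0.76, 0.48]]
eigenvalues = [2.43, 0.22, -0.3]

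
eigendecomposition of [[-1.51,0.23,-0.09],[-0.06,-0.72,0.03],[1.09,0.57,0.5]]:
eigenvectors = [[0.04, 0.85, 0.30], [-0.03, 0.09, 0.74], [-1.0, -0.51, -0.59]]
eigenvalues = [0.47, -1.43, -0.77]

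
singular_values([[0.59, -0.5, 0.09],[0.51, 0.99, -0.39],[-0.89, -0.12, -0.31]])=[1.29, 1.08, 0.28]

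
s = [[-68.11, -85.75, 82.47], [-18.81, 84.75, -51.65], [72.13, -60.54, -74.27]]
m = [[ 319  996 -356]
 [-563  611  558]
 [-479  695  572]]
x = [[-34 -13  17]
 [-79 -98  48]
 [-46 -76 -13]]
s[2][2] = -74.27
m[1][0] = -563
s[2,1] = -60.54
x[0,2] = 17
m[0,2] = -356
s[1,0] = -18.81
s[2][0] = 72.13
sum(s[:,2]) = -43.449999999999996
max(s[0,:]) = 82.47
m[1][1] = 611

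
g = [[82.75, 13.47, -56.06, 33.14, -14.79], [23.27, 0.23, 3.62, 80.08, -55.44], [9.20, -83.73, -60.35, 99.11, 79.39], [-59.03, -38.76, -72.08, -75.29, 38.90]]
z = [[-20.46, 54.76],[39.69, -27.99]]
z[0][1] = 54.76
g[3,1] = -38.76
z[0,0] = -20.46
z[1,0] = 39.69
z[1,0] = 39.69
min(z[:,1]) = -27.99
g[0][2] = -56.06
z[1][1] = -27.99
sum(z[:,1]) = 26.77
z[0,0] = -20.46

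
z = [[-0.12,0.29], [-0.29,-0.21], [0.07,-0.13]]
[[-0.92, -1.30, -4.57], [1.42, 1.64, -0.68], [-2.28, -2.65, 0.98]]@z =[[0.17,0.6], [-0.69,0.16], [1.11,-0.23]]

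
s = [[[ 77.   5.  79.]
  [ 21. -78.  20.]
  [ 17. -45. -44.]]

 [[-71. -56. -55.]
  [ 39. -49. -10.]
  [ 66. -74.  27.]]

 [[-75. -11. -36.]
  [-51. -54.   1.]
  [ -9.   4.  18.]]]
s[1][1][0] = 39.0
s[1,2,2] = 27.0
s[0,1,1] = -78.0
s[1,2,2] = 27.0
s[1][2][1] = -74.0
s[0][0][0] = 77.0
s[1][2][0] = 66.0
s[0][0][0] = 77.0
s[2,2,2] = 18.0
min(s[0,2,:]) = -45.0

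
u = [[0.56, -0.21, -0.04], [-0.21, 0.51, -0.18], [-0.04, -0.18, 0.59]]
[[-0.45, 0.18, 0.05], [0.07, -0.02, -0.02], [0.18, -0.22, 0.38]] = u @ [[-0.83, 0.26, 0.26],[-0.13, -0.07, 0.33],[0.21, -0.38, 0.77]]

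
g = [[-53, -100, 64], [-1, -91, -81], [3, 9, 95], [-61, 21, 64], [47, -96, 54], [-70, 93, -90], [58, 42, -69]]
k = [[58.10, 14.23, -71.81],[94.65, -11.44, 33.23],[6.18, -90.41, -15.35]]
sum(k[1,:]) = 116.44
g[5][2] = -90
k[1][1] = -11.44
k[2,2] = -15.35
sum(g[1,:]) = -173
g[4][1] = -96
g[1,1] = -91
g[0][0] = -53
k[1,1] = -11.44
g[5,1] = 93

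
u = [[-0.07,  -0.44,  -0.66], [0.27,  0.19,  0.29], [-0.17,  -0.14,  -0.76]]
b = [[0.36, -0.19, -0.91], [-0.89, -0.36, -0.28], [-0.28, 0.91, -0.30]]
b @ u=[[0.08, -0.07, 0.4], [0.01, 0.36, 0.70], [0.32, 0.34, 0.68]]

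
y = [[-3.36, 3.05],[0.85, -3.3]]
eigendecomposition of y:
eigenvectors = [[-0.89, -0.88], [0.46, -0.47]]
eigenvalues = [-4.94, -1.72]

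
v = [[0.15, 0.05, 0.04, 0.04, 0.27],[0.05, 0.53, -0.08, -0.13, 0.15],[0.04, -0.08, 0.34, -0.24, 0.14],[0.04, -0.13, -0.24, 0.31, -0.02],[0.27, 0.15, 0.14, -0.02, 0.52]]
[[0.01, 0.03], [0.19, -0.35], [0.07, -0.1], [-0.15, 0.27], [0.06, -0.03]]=v@[[-0.11, 0.21], [0.32, -0.60], [0.12, -0.16], [-0.23, 0.46], [0.04, 0.06]]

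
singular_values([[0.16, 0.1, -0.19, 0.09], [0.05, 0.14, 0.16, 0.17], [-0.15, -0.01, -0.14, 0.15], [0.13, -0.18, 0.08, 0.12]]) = [0.31, 0.3, 0.24, 0.23]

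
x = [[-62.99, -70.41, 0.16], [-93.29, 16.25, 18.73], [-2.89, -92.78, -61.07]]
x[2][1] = -92.78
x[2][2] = -61.07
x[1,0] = -93.29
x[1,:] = [-93.29, 16.25, 18.73]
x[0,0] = -62.99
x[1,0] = -93.29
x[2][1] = -92.78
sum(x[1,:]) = -58.31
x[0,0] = -62.99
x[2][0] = -2.89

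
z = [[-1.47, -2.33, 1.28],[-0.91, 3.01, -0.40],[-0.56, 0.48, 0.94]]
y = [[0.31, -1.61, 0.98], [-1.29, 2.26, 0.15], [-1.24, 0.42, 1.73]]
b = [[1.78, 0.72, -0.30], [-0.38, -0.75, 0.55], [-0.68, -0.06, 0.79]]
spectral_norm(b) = 2.25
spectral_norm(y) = 3.19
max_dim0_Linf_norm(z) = 3.01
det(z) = -5.36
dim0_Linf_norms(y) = [1.29, 2.26, 1.73]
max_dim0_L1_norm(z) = 5.82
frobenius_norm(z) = 4.55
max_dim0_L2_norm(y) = 2.81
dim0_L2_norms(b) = [1.94, 1.04, 1.01]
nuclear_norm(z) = 6.73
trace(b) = 1.82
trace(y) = 4.30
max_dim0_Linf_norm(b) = 1.78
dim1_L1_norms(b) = [2.8, 1.68, 1.53]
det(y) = 0.11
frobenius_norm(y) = 3.89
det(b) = -0.90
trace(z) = 2.48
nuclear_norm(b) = 3.52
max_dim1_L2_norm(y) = 2.61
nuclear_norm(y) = 5.43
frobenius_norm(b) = 2.42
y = z + b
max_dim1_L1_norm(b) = 2.8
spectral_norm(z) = 3.98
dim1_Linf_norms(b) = [1.78, 0.75, 0.79]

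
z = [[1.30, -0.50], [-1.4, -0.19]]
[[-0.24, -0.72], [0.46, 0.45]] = z @ [[-0.29,-0.38],[-0.28,0.45]]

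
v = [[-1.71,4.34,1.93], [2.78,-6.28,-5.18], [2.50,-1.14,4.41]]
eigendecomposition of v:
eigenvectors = [[-0.53, 0.76, -0.01], [0.83, 0.56, -0.42], [0.17, -0.33, 0.91]]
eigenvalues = [-9.11, 0.62, 4.91]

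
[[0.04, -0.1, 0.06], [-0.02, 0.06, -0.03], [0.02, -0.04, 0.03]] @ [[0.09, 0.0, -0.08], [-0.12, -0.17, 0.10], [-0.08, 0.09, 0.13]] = [[0.01, 0.02, -0.01], [-0.01, -0.01, 0.00], [0.00, 0.01, -0.00]]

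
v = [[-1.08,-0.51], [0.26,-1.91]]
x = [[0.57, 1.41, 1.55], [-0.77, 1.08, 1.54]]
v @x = [[-0.22, -2.07, -2.46], [1.62, -1.70, -2.54]]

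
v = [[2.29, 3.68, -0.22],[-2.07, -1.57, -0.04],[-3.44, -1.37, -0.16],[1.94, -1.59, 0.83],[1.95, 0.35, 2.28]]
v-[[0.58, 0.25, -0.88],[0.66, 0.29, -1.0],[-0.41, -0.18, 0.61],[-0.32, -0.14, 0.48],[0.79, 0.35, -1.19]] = [[1.71,3.43,0.66], [-2.73,-1.86,0.96], [-3.03,-1.19,-0.77], [2.26,-1.45,0.35], [1.16,0.0,3.47]]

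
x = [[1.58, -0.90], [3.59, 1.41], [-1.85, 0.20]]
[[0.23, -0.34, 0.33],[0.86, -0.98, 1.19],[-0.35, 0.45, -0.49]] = x @ [[0.2, -0.25, 0.28],[0.1, -0.06, 0.13]]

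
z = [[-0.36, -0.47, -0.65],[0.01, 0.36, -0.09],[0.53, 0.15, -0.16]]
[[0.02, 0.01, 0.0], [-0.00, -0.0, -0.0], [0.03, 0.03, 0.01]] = z @ [[0.05, 0.05, 0.02], [-0.02, -0.01, -0.01], [-0.04, -0.03, -0.01]]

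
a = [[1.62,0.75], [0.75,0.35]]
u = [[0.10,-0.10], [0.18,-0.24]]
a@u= [[0.3,  -0.34], [0.14,  -0.16]]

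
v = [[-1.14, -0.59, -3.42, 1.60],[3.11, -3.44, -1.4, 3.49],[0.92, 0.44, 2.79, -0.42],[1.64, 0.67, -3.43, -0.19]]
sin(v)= [[0.06, 0.46, 0.05, 0.6], [2.11, 0.59, 2.86, 0.43], [0.29, -0.07, 1.71, -0.27], [2.93, -0.35, 3.02, 0.97]]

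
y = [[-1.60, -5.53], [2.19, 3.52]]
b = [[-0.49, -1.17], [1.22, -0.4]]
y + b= [[-2.09, -6.70], [3.41, 3.12]]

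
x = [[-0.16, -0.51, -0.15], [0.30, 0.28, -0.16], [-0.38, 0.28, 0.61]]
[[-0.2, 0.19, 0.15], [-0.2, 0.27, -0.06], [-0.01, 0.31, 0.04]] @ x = [[0.03, 0.20, 0.09], [0.14, 0.16, -0.05], [0.08, 0.1, -0.02]]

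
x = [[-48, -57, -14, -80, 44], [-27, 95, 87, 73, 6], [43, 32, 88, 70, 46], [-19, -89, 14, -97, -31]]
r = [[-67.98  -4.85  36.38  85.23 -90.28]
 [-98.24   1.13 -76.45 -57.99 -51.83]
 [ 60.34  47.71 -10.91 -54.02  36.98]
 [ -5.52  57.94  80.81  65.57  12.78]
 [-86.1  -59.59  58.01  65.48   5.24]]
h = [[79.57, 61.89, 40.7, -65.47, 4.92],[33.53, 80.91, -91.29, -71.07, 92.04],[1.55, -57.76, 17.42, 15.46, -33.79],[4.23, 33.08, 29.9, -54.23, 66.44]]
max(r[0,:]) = 85.23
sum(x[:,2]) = 175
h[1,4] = 92.04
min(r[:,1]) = -59.59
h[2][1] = -57.76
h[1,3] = -71.07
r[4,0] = -86.1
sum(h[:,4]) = 129.61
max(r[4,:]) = 65.48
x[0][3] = -80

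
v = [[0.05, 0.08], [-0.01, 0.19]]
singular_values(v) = [0.21, 0.05]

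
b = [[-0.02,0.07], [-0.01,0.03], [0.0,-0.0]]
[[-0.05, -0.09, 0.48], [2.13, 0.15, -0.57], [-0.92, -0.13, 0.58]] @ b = [[0.0,-0.01], [-0.04,0.15], [0.02,-0.07]]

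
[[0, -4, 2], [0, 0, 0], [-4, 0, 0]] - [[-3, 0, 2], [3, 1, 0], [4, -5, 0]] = [[3, -4, 0], [-3, -1, 0], [-8, 5, 0]]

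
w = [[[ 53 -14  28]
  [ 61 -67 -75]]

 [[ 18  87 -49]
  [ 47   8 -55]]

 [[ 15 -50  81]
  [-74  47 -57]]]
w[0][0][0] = 53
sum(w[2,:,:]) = -38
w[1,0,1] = 87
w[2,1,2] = -57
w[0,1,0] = 61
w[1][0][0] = 18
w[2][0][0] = 15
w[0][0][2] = 28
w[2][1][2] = -57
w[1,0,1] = 87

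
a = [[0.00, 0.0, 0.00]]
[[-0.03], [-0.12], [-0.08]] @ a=[[0.0, 0.00, 0.00], [0.0, 0.0, 0.00], [0.0, 0.00, 0.0]]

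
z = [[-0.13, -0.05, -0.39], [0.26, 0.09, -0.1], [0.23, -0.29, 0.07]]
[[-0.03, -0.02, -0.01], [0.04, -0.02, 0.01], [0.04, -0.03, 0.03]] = z @ [[0.15, -0.06, 0.05], [-0.01, 0.06, -0.05], [0.02, 0.07, 0.02]]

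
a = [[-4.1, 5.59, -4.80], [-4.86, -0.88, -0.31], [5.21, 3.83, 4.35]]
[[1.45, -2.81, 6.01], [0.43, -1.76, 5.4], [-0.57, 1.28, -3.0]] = a @ [[-0.1, 0.40, -1.22], [0.10, -0.21, 0.48], [-0.1, -0.0, 0.35]]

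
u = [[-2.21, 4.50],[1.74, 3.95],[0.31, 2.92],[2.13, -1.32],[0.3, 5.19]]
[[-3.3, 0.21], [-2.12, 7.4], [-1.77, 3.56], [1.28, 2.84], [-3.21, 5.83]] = u@[[0.21, 1.96],[-0.63, 1.01]]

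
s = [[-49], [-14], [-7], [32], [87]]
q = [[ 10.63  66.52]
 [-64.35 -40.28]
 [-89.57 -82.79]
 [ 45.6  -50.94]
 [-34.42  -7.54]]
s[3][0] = 32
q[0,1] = 66.52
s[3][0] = 32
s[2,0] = -7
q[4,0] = -34.42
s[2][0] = -7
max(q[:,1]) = 66.52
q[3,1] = -50.94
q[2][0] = -89.57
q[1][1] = -40.28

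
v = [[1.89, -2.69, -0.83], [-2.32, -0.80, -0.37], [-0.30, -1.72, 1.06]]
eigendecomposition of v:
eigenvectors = [[0.52, 0.82, 0.12], [0.75, -0.50, -0.28], [0.4, 0.28, 0.95]]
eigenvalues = [-2.61, 3.24, 1.52]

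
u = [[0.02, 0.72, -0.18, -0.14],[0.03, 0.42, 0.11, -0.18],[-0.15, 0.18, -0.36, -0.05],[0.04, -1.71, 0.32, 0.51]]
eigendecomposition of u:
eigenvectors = [[0.32+0.00j, (0.39+0j), -0.76+0.00j, (-0.76-0j)], [(0.29+0j), -0.22+0.00j, 0.19-0.04j, 0.19+0.04j], [0.03+0.00j, 0.65+0.00j, (0.33-0.02j), (0.33+0.02j)], [-0.90+0.00j, -0.61+0.00j, 0.50-0.13j, 0.50+0.13j]]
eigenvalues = [(1.03+0j), (-0.46+0j), (0.01+0.01j), (0.01-0.01j)]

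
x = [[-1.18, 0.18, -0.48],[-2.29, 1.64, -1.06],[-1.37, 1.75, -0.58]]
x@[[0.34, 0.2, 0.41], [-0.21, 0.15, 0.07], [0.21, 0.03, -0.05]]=[[-0.54, -0.22, -0.45], [-1.35, -0.24, -0.77], [-0.96, -0.03, -0.41]]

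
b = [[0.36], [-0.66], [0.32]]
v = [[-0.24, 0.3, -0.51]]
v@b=[[-0.45]]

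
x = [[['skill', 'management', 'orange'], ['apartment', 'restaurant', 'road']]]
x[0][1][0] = 'apartment'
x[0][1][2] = 'road'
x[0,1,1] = 'restaurant'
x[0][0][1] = 'management'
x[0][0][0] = 'skill'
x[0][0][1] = 'management'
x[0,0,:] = ['skill', 'management', 'orange']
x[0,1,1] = 'restaurant'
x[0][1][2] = 'road'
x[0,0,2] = 'orange'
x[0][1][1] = 'restaurant'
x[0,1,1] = 'restaurant'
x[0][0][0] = 'skill'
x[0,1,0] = 'apartment'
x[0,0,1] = 'management'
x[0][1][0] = 'apartment'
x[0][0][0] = 'skill'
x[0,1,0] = 'apartment'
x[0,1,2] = 'road'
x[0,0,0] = 'skill'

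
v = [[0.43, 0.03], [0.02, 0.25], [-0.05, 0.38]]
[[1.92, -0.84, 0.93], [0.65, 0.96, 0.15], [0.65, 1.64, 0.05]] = v@[[4.3, -2.24, 2.14], [2.27, 4.02, 0.42]]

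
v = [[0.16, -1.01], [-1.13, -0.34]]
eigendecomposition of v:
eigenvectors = [[0.77,0.60],  [-0.64,0.80]]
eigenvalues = [1.01, -1.19]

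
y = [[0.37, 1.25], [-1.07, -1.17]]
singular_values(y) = [2.0, 0.45]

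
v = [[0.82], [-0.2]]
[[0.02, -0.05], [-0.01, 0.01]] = v @ [[0.03, -0.06]]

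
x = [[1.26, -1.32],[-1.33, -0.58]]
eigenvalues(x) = [1.95, -1.27]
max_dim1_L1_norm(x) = 2.58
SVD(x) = [[-0.88,0.47], [0.47,0.88]] @ diag([1.9531161160051367, 1.2730425905683638]) @ [[-0.89, 0.46], [-0.46, -0.89]]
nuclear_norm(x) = 3.23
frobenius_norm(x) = 2.33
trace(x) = 0.68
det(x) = -2.49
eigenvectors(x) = [[0.89,  0.46],[-0.46,  0.89]]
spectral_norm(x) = 1.95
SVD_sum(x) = [[1.53, -0.79], [-0.82, 0.42]] + [[-0.27, -0.53], [-0.51, -1.0]]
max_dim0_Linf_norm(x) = 1.33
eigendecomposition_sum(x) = [[1.53,  -0.8], [-0.81,  0.42]] + [[-0.27,  -0.52], [-0.52,  -1.00]]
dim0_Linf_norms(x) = [1.33, 1.32]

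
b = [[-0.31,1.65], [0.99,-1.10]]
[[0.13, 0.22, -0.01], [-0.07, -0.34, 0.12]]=b @ [[0.02, -0.24, 0.14],  [0.08, 0.09, 0.02]]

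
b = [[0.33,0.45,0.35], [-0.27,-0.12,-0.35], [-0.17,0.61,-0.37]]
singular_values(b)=[0.79, 0.75, 0.0]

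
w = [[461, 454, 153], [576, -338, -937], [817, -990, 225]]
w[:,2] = [153, -937, 225]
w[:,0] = [461, 576, 817]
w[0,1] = 454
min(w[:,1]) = -990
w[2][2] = 225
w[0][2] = 153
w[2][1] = -990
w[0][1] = 454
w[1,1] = -338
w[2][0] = 817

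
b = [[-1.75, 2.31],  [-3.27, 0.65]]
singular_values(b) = [4.14, 1.55]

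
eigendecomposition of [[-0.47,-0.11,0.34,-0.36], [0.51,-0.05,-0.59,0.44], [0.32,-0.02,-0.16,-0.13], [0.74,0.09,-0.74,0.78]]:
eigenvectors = [[0.35+0.00j, 0.06-0.15j, (0.06+0.15j), (0.36+0j)],  [-0.41+0.00j, -0.73+0.00j, -0.73-0.00j, (-0.67+0j)],  [(0.25+0j), -0.55+0.08j, -0.55-0.08j, 0.58+0.00j],  [(-0.8+0j), -0.36+0.12j, (-0.36-0.12j), (0.28+0j)]]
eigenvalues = [(0.74+0j), (-0.32+0.09j), (-0.32-0.09j), (-0+0j)]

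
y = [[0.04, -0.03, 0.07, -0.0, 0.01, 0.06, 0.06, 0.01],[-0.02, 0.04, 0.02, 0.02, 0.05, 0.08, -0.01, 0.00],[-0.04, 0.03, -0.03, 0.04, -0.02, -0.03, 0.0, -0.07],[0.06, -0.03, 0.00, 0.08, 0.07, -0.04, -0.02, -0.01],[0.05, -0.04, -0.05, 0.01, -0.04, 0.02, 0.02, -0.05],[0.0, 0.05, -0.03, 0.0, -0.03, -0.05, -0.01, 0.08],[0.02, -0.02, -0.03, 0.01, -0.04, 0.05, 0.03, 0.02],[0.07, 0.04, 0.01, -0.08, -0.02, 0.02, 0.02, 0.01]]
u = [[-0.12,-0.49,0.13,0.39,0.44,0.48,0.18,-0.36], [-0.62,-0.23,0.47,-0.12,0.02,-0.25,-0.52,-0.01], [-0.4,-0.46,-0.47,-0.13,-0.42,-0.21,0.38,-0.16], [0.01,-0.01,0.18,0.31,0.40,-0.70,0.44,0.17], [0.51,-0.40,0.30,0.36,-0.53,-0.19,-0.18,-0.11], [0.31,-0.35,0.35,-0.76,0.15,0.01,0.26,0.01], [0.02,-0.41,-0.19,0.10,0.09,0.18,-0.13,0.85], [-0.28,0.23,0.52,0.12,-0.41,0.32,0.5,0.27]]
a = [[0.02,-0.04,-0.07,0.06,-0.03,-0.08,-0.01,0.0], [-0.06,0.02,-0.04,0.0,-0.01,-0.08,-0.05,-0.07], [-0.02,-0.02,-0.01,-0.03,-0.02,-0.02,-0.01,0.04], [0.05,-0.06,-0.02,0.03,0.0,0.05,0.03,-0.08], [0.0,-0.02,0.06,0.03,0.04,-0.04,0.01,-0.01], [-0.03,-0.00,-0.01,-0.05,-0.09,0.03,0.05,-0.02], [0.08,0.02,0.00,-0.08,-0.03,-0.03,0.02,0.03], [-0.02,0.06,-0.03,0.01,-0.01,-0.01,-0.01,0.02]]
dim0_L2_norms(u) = [1.0, 1.0, 1.01, 1.01, 1.0, 1.0, 1.0, 1.0]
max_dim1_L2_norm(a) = 0.14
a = u @ y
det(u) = -1.02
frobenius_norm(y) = 0.32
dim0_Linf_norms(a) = [0.08, 0.06, 0.07, 0.08, 0.09, 0.08, 0.05, 0.08]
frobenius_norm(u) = 2.83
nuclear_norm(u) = 8.02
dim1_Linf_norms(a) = [0.08, 0.08, 0.04, 0.08, 0.06, 0.09, 0.08, 0.06]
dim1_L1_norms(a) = [0.31, 0.33, 0.17, 0.32, 0.21, 0.28, 0.29, 0.17]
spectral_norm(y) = 0.17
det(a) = 0.00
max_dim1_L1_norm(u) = 2.65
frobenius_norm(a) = 0.32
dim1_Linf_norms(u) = [0.49, 0.62, 0.47, 0.7, 0.53, 0.76, 0.85, 0.52]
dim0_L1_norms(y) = [0.3, 0.28, 0.24, 0.24, 0.28, 0.35, 0.17, 0.25]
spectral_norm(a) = 0.17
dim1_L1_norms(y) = [0.28, 0.24, 0.26, 0.31, 0.28, 0.25, 0.22, 0.27]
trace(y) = 0.08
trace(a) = 0.17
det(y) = -0.00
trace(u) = -0.89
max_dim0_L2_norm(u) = 1.01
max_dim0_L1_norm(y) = 0.35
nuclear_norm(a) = 0.81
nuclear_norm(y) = 0.80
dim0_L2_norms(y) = [0.12, 0.1, 0.1, 0.12, 0.11, 0.14, 0.08, 0.12]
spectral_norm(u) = 1.01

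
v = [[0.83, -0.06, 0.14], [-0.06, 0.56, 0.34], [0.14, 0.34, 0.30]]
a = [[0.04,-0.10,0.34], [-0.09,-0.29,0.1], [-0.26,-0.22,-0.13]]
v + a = [[0.87, -0.16, 0.48], [-0.15, 0.27, 0.44], [-0.12, 0.12, 0.17]]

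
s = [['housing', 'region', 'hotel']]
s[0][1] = 'region'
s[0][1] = 'region'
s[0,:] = ['housing', 'region', 'hotel']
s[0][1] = 'region'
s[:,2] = ['hotel']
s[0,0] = 'housing'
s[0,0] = 'housing'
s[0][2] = 'hotel'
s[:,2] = ['hotel']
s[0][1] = 'region'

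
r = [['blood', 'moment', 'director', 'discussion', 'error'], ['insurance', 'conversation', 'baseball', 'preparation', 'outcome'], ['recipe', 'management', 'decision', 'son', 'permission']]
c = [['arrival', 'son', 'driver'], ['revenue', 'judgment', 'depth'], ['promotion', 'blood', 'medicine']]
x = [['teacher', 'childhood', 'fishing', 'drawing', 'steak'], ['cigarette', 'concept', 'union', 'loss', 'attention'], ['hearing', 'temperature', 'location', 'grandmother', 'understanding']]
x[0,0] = 'teacher'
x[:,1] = ['childhood', 'concept', 'temperature']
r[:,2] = ['director', 'baseball', 'decision']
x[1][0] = 'cigarette'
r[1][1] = 'conversation'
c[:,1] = ['son', 'judgment', 'blood']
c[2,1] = 'blood'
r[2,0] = 'recipe'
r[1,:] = ['insurance', 'conversation', 'baseball', 'preparation', 'outcome']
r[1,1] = 'conversation'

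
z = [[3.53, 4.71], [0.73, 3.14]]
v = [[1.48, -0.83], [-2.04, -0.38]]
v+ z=[[5.01, 3.88], [-1.31, 2.76]]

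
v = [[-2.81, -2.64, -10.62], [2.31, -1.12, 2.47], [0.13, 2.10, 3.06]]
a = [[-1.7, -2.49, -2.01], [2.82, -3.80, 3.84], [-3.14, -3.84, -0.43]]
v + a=[[-4.51, -5.13, -12.63], [5.13, -4.92, 6.31], [-3.01, -1.74, 2.63]]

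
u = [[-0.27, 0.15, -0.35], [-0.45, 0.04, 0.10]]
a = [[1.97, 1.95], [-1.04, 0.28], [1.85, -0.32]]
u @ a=[[-1.34, -0.37], [-0.74, -0.90]]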